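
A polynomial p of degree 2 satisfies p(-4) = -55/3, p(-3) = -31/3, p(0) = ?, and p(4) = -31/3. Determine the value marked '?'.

5/3

The 3 known points determine the degree-2 polynomial uniquely.
Write p(u) = au^2 + bu + c. Substituting each data point gives a linear system:
  16a - 4b + c = -55/3
  9a - 3b + c = -31/3
  16a + 4b + c = -31/3
Solving the system yields a = -1, b = 1, c = 5/3.
So p(u) = -u^2 + u + 5/3.
Then p(0) = 5/3.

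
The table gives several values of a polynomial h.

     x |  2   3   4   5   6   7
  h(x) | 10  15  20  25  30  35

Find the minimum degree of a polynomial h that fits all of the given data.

Forward differences of the values at x = 2, 3, 4, 5, 6, 7:
  h  : 10  15  20  25  30  35
  Δ  : 5  5  5  5  5
  Δ^2: 0  0  0  0
  Δ^3: 0  0  0
  Δ^4: 0  0
  Δ^5: 0
The first differences are constant (5) and nonzero, while all higher differences vanish, so the minimal degree is 1.

1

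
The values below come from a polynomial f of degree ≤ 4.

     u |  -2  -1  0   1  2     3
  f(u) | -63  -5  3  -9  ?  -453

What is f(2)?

-107

On equispaced nodes a degree-4 polynomial has vanishing fifth forward difference, so
  - f(-2) + 5·f(-1) - 10·f(0) + 10·f(1) - 5·f(2) + f(3) = 0.
Substituting the known values and solving for f(2):
  -5·f(2) = 535
  f(2) = -107.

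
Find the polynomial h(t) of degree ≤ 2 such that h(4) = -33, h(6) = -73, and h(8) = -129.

h(t) = -2t^2 - 1

Using the Lagrange interpolation formula with nodes 4, 6, 8:
  L_0(t) = (t - 6)(t - 8) / 8
  L_1(t) = (t - 4)(t - 8) / -4
  L_2(t) = (t - 4)(t - 6) / 8
Then h(t) = -33·L_0(t) - 73·L_1(t) - 129·L_2(t).
Expanding and collecting terms gives h(t) = -2t^2 - 1.
Check: h(6) = -73. ✓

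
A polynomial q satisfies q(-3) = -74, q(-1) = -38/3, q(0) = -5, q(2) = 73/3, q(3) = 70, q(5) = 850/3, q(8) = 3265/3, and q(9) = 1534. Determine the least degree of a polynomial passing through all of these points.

3

Divided differences on the nodes -3, -1, 0, 2, 3, 5, 8, 9:
  order 0: -74  -38/3  -5  73/3  70  850/3  3265/3  1534
  order 1: 92/3  23/3  44/3  137/3  320/3  805/3  1337/3
  order 2: -23/3  7/3  31/3  61/3  97/3  133/3
  order 3: 2  2  2  2  2
  order 4: 0  0  0  0
  order 5: 0  0  0
  order 6: 0  0
  order 7: 0
The order-3 divided differences are all 2 (nonzero) and every higher order vanishes, so the data lies on a polynomial of degree exactly 3.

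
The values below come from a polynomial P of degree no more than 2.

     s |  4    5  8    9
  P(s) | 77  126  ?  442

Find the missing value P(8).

The 3 known points determine the degree-2 polynomial uniquely.
Write P(s) = as^2 + bs + c. Substituting each data point gives a linear system:
  16a + 4b + c = 77
  25a + 5b + c = 126
  81a + 9b + c = 442
Solving the system yields a = 6, b = -5, c = 1.
So P(s) = 6s^2 - 5s + 1.
Then P(8) = 345.

345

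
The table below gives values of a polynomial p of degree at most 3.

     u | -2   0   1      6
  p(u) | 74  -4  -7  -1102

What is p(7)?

-1789

Using the Lagrange interpolation formula with nodes -2, 0, 1, 6:
  L_0(u) = u(u - 1)(u - 6) / -48
  L_1(u) = (u + 2)(u - 1)(u - 6) / 12
  L_2(u) = (u + 2)u(u - 6) / -15
  L_3(u) = (u + 2)u(u - 1) / 240
Then p(u) = 74·L_0(u) - 4·L_1(u) - 7·L_2(u) - 1102·L_3(u).
Expanding and collecting terms gives p(u) = -6u^3 + 6u^2 - 3u - 4.
Evaluating at u = 7: p(7) = -1789.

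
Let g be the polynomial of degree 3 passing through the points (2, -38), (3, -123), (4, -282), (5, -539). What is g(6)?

Using the Lagrange interpolation formula with nodes 2, 3, 4, 5:
  L_0(x) = (x - 3)(x - 4)(x - 5) / -6
  L_1(x) = (x - 2)(x - 4)(x - 5) / 2
  L_2(x) = (x - 2)(x - 3)(x - 5) / -2
  L_3(x) = (x - 2)(x - 3)(x - 4) / 6
Then g(x) = -38·L_0(x) - 123·L_1(x) - 282·L_2(x) - 539·L_3(x).
Expanding and collecting terms gives g(x) = -4x^3 - x^2 - 4x + 6.
Evaluating at x = 6: g(6) = -918.

-918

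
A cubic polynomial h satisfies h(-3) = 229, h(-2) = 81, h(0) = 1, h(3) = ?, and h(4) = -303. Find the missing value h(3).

-119

The 4 known points determine the degree-3 polynomial uniquely.
Write h(x) = ax^3 + bx^2 + cx + d. Substituting each data point gives a linear system:
  -27a + 9b - 3c + d = 229
  -8a + 4b - 2c + d = 81
  d = 1
  64a + 16b + 4c + d = -303
Solving the system yields a = -6, b = 6, c = -4, d = 1.
So h(x) = -6x³ + 6x² - 4x + 1.
Then h(3) = -119.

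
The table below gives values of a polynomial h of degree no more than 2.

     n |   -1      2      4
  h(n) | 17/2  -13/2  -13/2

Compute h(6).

3/2

Using the Lagrange interpolation formula with nodes -1, 2, 4:
  L_0(n) = (n - 2)(n - 4) / 15
  L_1(n) = (n + 1)(n - 4) / -6
  L_2(n) = (n + 1)(n - 2) / 10
Then h(n) = 17/2·L_0(n) - 13/2·L_1(n) - 13/2·L_2(n).
Expanding and collecting terms gives h(n) = n² - 6n + 3/2.
Evaluating at n = 6: h(6) = 3/2.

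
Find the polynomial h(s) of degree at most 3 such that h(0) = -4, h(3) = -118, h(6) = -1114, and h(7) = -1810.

Using the Lagrange interpolation formula with nodes 0, 3, 6, 7:
  L_0(s) = (s - 3)(s - 6)(s - 7) / -126
  L_1(s) = s(s - 6)(s - 7) / 36
  L_2(s) = s(s - 3)(s - 7) / -18
  L_3(s) = s(s - 3)(s - 6) / 28
Then h(s) = -4·L_0(s) - 118·L_1(s) - 1114·L_2(s) - 1810·L_3(s).
Expanding and collecting terms gives h(s) = -6s^3 + 5s^2 + s - 4.
Check: h(6) = -1114. ✓

h(s) = -6s^3 + 5s^2 + s - 4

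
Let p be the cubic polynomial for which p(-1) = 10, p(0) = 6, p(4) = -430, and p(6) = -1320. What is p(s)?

p(s) = -5s^3 - 6s^2 - 5s + 6

Using the Lagrange interpolation formula with nodes -1, 0, 4, 6:
  L_0(s) = s(s - 4)(s - 6) / -35
  L_1(s) = (s + 1)(s - 4)(s - 6) / 24
  L_2(s) = (s + 1)s(s - 6) / -40
  L_3(s) = (s + 1)s(s - 4) / 84
Then p(s) = 10·L_0(s) + 6·L_1(s) - 430·L_2(s) - 1320·L_3(s).
Expanding and collecting terms gives p(s) = -5s^3 - 6s^2 - 5s + 6.
Check: p(-1) = 10. ✓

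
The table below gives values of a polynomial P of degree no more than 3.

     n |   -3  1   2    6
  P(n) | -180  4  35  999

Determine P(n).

Write P(n) = an^3 + bn^2 + cn + d. Substituting each data point gives a linear system:
  -27a + 9b - 3c + d = -180
  a + b + c + d = 4
  8a + 4b + 2c + d = 35
  216a + 36b + 6c + d = 999
Solving the system yields a = 5, b = -3, c = 5, d = -3.
So P(n) = 5n³ - 3n² + 5n - 3.
Check: P(1) = 4. ✓

P(n) = 5n^3 - 3n^2 + 5n - 3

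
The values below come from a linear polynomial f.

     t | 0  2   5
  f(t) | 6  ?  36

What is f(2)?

The 2 known points determine the degree-1 polynomial uniquely.
Write f(t) = at + b. Substituting each data point gives a linear system:
  b = 6
  5a + b = 36
Solving the system yields a = 6, b = 6.
So f(t) = 6t + 6.
Then f(2) = 18.

18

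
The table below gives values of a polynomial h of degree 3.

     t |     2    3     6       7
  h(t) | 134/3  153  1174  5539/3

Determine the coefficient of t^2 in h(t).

3

Write h(t) = at^3 + bt^2 + ct + d. Substituting each data point gives a linear system:
  8a + 4b + 2c + d = 134/3
  27a + 9b + 3c + d = 153
  216a + 36b + 6c + d = 1174
  343a + 49b + 7c + d = 5539/3
Solving the system yields a = 5, b = 3, c = -5/3, d = -4.
So h(t) = 5t^3 + 3t^2 - (5/3)t - 4.
The coefficient of t^2 is 3.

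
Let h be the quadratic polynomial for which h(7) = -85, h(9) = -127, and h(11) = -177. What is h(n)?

Using the Lagrange interpolation formula with nodes 7, 9, 11:
  L_0(n) = (n - 9)(n - 11) / 8
  L_1(n) = (n - 7)(n - 11) / -4
  L_2(n) = (n - 7)(n - 9) / 8
Then h(n) = -85·L_0(n) - 127·L_1(n) - 177·L_2(n).
Expanding and collecting terms gives h(n) = -n^2 - 5n - 1.
Check: h(7) = -85. ✓

h(n) = -n^2 - 5n - 1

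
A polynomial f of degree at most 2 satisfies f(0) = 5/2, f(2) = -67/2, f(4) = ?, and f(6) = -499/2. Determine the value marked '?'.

The 3 known points determine the degree-2 polynomial uniquely.
Write f(u) = au^2 + bu + c. Substituting each data point gives a linear system:
  c = 5/2
  4a + 2b + c = -67/2
  36a + 6b + c = -499/2
Solving the system yields a = -6, b = -6, c = 5/2.
So f(u) = -6u^2 - 6u + 5/2.
Then f(4) = -235/2.

-235/2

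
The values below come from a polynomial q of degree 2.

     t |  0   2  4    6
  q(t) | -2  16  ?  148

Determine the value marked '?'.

66

The 3 known points determine the degree-2 polynomial uniquely.
Write q(t) = at^2 + bt + c. Substituting each data point gives a linear system:
  c = -2
  4a + 2b + c = 16
  36a + 6b + c = 148
Solving the system yields a = 4, b = 1, c = -2.
So q(t) = 4t^2 + t - 2.
Then q(4) = 66.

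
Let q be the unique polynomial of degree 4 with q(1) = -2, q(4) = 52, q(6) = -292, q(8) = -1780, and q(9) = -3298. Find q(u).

Write q(u) = au^4 + bu^3 + cu^2 + du + e. Substituting each data point gives a linear system:
  a + b + c + d + e = -2
  256a + 64b + 16c + 4d + e = 52
  1296a + 216b + 36c + 6d + e = -292
  4096a + 512b + 64c + 8d + e = -1780
  6561a + 729b + 81c + 9d + e = -3298
Solving the system yields a = -1, b = 4, c = 5, d = -6, e = -4.
So q(u) = -u⁴ + 4u³ + 5u² - 6u - 4.
Check: q(8) = -1780. ✓

q(u) = -u^4 + 4u^3 + 5u^2 - 6u - 4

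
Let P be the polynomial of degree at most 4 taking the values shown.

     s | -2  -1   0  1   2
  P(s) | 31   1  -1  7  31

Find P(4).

271

Write P(s) = as^4 + bs^3 + cs^2 + ds + e. Substituting each data point gives a linear system:
  16a - 8b + 4c - 2d + e = 31
  a - b + c - d + e = 1
  e = -1
  a + b + c + d + e = 7
  16a + 8b + 4c + 2d + e = 31
Solving the system yields a = 1, b = -1, c = 4, d = 4, e = -1.
So P(s) = s⁴ - s³ + 4s² + 4s - 1.
Then P(4) = 271.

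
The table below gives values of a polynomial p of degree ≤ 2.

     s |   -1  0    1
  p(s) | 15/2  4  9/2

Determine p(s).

Using the Lagrange interpolation formula with nodes -1, 0, 1:
  L_0(s) = s(s - 1) / 2
  L_1(s) = (s + 1)(s - 1) / -1
  L_2(s) = (s + 1)s / 2
Then p(s) = 15/2·L_0(s) + 4·L_1(s) + 9/2·L_2(s).
Expanding and collecting terms gives p(s) = 2s² - (3/2)s + 4.
Check: p(-1) = 15/2. ✓

p(s) = 2s^2 - (3/2)s + 4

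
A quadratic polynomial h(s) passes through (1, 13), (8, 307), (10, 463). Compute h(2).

31

Write h(s) = as^2 + bs + c. Substituting each data point gives a linear system:
  a + b + c = 13
  64a + 8b + c = 307
  100a + 10b + c = 463
Solving the system yields a = 4, b = 6, c = 3.
So h(s) = 4s² + 6s + 3.
Then h(2) = 31.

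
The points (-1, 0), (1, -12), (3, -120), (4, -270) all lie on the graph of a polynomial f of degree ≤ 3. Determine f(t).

Write f(t) = at^3 + bt^2 + ct + d. Substituting each data point gives a linear system:
  -a + b - c + d = 0
  a + b + c + d = -12
  27a + 9b + 3c + d = -120
  64a + 16b + 4c + d = -270
Solving the system yields a = -4, b = 0, c = -2, d = -6.
So f(t) = -4t³ - 2t - 6.
Check: f(1) = -12. ✓

f(t) = -4t^3 - 2t - 6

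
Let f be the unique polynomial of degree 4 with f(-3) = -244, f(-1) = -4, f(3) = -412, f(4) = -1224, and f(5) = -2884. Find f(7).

-10644

Write f(n) = an^4 + bn^3 + cn^2 + dn + e. Substituting each data point gives a linear system:
  81a - 27b + 9c - 3d + e = -244
  a - b + c - d + e = -4
  81a + 27b + 9c + 3d + e = -412
  256a + 64b + 16c + 4d + e = -1224
  625a + 125b + 25c + 5d + e = -2884
Solving the system yields a = -4, b = -3, c = 0, d = -1, e = -4.
So f(n) = -4n^4 - 3n^3 - n - 4.
Then f(7) = -10644.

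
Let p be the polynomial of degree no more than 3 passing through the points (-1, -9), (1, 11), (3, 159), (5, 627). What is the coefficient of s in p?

Write p(s) = as^3 + bs^2 + cs + d. Substituting each data point gives a linear system:
  -a + b - c + d = -9
  a + b + c + d = 11
  27a + 9b + 3c + d = 159
  125a + 25b + 5c + d = 627
Solving the system yields a = 4, b = 4, c = 6, d = -3.
So p(s) = 4s³ + 4s² + 6s - 3.
The coefficient of s is 6.

6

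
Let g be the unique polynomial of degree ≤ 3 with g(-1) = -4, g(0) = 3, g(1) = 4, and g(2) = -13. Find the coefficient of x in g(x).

6

Write g(x) = ax^3 + bx^2 + cx + d. Substituting each data point gives a linear system:
  -a + b - c + d = -4
  d = 3
  a + b + c + d = 4
  8a + 4b + 2c + d = -13
Solving the system yields a = -2, b = -3, c = 6, d = 3.
So g(x) = -2x^3 - 3x^2 + 6x + 3.
The coefficient of x is 6.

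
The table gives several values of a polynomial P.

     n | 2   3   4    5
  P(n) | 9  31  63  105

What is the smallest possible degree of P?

2

Forward differences of the values at n = 2, 3, 4, 5:
  P  : 9  31  63  105
  Δ  : 22  32  42
  Δ^2: 10  10
  Δ^3: 0
The second differences are constant (10) and nonzero, while all higher differences vanish, so the minimal degree is 2.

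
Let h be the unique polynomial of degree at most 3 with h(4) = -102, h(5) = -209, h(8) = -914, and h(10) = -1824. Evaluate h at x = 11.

Write h(x) = ax^3 + bx^2 + cx + d. Substituting each data point gives a linear system:
  64a + 16b + 4c + d = -102
  125a + 25b + 5c + d = -209
  512a + 64b + 8c + d = -914
  1000a + 100b + 10c + d = -1824
Solving the system yields a = -2, b = 2, c = -3, d = 6.
So h(x) = -2x^3 + 2x^2 - 3x + 6.
Then h(11) = -2447.

-2447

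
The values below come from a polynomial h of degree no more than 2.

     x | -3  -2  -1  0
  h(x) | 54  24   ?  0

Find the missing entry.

The 3 known points determine the degree-2 polynomial uniquely.
Write h(x) = ax^2 + bx + c. Substituting each data point gives a linear system:
  9a - 3b + c = 54
  4a - 2b + c = 24
  c = 0
Solving the system yields a = 6, b = 0, c = 0.
So h(x) = 6x².
Then h(-1) = 6.

6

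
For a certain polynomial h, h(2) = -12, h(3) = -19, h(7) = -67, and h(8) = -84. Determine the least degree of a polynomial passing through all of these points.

2

Divided differences on the nodes 2, 3, 7, 8:
  order 0: -12  -19  -67  -84
  order 1: -7  -12  -17
  order 2: -1  -1
  order 3: 0
The order-2 divided differences are all -1 (nonzero) and every higher order vanishes, so the data lies on a polynomial of degree exactly 2.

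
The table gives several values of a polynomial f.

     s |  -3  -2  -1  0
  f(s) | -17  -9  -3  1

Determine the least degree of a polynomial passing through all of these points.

Forward differences of the values at s = -3, -2, -1, 0:
  f  : -17  -9  -3  1
  Δ  : 8  6  4
  Δ^2: -2  -2
  Δ^3: 0
The second differences are constant (-2) and nonzero, while all higher differences vanish, so the minimal degree is 2.

2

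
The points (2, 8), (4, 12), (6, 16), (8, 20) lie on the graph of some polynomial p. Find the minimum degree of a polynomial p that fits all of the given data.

Forward differences of the values at t = 2, 4, 6, 8:
  p  : 8  12  16  20
  Δ  : 4  4  4
  Δ^2: 0  0
  Δ^3: 0
The first differences are constant (4) and nonzero, while all higher differences vanish, so the minimal degree is 1.

1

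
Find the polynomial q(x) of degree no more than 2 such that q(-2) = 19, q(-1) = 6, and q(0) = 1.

q(x) = 4x^2 - x + 1

Using the Lagrange interpolation formula with nodes -2, -1, 0:
  L_0(x) = (x + 1)x / 2
  L_1(x) = (x + 2)x / -1
  L_2(x) = (x + 2)(x + 1) / 2
Then q(x) = 19·L_0(x) + 6·L_1(x) + 1·L_2(x).
Expanding and collecting terms gives q(x) = 4x^2 - x + 1.
Check: q(-2) = 19. ✓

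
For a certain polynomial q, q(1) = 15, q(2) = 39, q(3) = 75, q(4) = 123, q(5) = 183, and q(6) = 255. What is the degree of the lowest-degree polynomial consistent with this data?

2

Forward differences of the values at n = 1, 2, 3, 4, 5, 6:
  q  : 15  39  75  123  183  255
  Δ  : 24  36  48  60  72
  Δ^2: 12  12  12  12
  Δ^3: 0  0  0
  Δ^4: 0  0
  Δ^5: 0
The second differences are constant (12) and nonzero, while all higher differences vanish, so the minimal degree is 2.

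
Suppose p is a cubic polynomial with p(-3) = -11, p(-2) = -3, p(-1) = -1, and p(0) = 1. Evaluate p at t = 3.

Forward differences of the values at t = -3, -2, -1, 0:
  p  : -11  -3  -1  1
  Δ  : 8  2  2
  Δ^2: -6  0
  Δ^3: 6
The third differences are constant, confirming degree 3.
Interpolating (Newton forward form) and evaluating at t = 3 gives p(3) = 67.

67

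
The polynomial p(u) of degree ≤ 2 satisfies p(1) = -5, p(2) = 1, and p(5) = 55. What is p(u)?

Using the Lagrange interpolation formula with nodes 1, 2, 5:
  L_0(u) = (u - 2)(u - 5) / 4
  L_1(u) = (u - 1)(u - 5) / -3
  L_2(u) = (u - 1)(u - 2) / 12
Then p(u) = -5·L_0(u) + 1·L_1(u) + 55·L_2(u).
Expanding and collecting terms gives p(u) = 3u^2 - 3u - 5.
Check: p(1) = -5. ✓

p(u) = 3u^2 - 3u - 5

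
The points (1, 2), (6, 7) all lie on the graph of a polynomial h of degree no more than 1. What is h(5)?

Using the Lagrange interpolation formula with nodes 1, 6:
  L_0(x) = (x - 6) / -5
  L_1(x) = (x - 1) / 5
Then h(x) = 2·L_0(x) + 7·L_1(x).
Expanding and collecting terms gives h(x) = x + 1.
Evaluating at x = 5: h(5) = 6.

6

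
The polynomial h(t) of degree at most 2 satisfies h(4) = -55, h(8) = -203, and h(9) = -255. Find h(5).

-83

Using the Lagrange interpolation formula with nodes 4, 8, 9:
  L_0(t) = (t - 8)(t - 9) / 20
  L_1(t) = (t - 4)(t - 9) / -4
  L_2(t) = (t - 4)(t - 8) / 5
Then h(t) = -55·L_0(t) - 203·L_1(t) - 255·L_2(t).
Expanding and collecting terms gives h(t) = -3t² - t - 3.
Evaluating at t = 5: h(5) = -83.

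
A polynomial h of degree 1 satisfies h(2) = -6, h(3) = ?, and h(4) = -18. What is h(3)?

-12

On equispaced nodes a degree-1 polynomial has vanishing second forward difference, so
  h(2) - 2·h(3) + h(4) = 0.
Substituting the known values and solving for h(3):
  -2·h(3) = 24
  h(3) = -12.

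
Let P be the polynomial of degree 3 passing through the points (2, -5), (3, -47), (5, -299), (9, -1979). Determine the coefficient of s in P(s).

Write P(s) = as^3 + bs^2 + cs + d. Substituting each data point gives a linear system:
  8a + 4b + 2c + d = -5
  27a + 9b + 3c + d = -47
  125a + 25b + 5c + d = -299
  729a + 81b + 9c + d = -1979
Solving the system yields a = -3, b = 2, c = 5, d = 1.
So P(s) = -3s^3 + 2s^2 + 5s + 1.
The coefficient of s is 5.

5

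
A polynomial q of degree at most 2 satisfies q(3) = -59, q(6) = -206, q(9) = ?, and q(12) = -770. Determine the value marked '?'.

-443

On equispaced nodes a degree-2 polynomial has vanishing third forward difference, so
  - q(3) + 3·q(6) - 3·q(9) + q(12) = 0.
Substituting the known values and solving for q(9):
  -3·q(9) = 1329
  q(9) = -443.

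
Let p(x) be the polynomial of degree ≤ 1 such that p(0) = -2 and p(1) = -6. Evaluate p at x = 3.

-14

Using the Lagrange interpolation formula with nodes 0, 1:
  L_0(x) = (x - 1) / -1
  L_1(x) = x / 1
Then p(x) = -2·L_0(x) - 6·L_1(x).
Expanding and collecting terms gives p(x) = -4x - 2.
Evaluating at x = 3: p(3) = -14.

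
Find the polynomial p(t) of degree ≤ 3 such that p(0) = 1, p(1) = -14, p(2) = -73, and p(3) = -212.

Write p(t) = at^3 + bt^2 + ct + d. Substituting each data point gives a linear system:
  d = 1
  a + b + c + d = -14
  8a + 4b + 2c + d = -73
  27a + 9b + 3c + d = -212
Solving the system yields a = -6, b = -4, c = -5, d = 1.
So p(t) = -6t^3 - 4t^2 - 5t + 1.
Check: p(2) = -73. ✓

p(t) = -6t^3 - 4t^2 - 5t + 1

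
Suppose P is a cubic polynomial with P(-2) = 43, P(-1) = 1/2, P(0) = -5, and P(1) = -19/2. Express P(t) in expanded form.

Using the Lagrange interpolation formula with nodes -2, -1, 0, 1:
  L_0(t) = (t + 1)t(t - 1) / -6
  L_1(t) = (t + 2)t(t - 1) / 2
  L_2(t) = (t + 2)(t + 1)(t - 1) / -2
  L_3(t) = (t + 2)(t + 1)t / 6
Then P(t) = 43·L_0(t) + 1/2·L_1(t) - 5·L_2(t) - 19/2·L_3(t).
Expanding and collecting terms gives P(t) = -6t^3 + (1/2)t^2 + t - 5.
Check: P(-2) = 43. ✓

P(t) = -6t^3 + (1/2)t^2 + t - 5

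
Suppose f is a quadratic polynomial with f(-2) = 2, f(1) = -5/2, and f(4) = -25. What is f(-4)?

-5

Using the Lagrange interpolation formula with nodes -2, 1, 4:
  L_0(s) = (s - 1)(s - 4) / 18
  L_1(s) = (s + 2)(s - 4) / -9
  L_2(s) = (s + 2)(s - 1) / 18
Then f(s) = 2·L_0(s) - 5/2·L_1(s) - 25·L_2(s).
Expanding and collecting terms gives f(s) = -s^2 - (5/2)s + 1.
Evaluating at s = -4: f(-4) = -5.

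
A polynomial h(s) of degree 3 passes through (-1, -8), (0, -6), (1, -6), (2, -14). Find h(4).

Forward differences of the values at s = -1, 0, 1, 2:
  h  : -8  -6  -6  -14
  Δ  : 2  0  -8
  Δ^2: -2  -8
  Δ^3: -6
The third differences are constant, confirming degree 3.
Interpolating (Newton forward form) and evaluating at s = 4 gives h(4) = -78.

-78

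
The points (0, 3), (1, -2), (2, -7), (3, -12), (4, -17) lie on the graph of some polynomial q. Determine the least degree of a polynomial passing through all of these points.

1

Forward differences of the values at u = 0, 1, 2, 3, 4:
  q  : 3  -2  -7  -12  -17
  Δ  : -5  -5  -5  -5
  Δ^2: 0  0  0
  Δ^3: 0  0
  Δ^4: 0
The first differences are constant (-5) and nonzero, while all higher differences vanish, so the minimal degree is 1.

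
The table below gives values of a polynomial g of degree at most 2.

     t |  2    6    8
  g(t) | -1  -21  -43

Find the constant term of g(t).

Write g(t) = at^2 + bt + c. Substituting each data point gives a linear system:
  4a + 2b + c = -1
  36a + 6b + c = -21
  64a + 8b + c = -43
Solving the system yields a = -1, b = 3, c = -3.
So g(t) = -t^2 + 3t - 3.
The constant term is -3.

-3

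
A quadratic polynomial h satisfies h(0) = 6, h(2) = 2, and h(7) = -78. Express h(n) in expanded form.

h(n) = -2n^2 + 2n + 6

Write h(n) = an^2 + bn + c. Substituting each data point gives a linear system:
  c = 6
  4a + 2b + c = 2
  49a + 7b + c = -78
Solving the system yields a = -2, b = 2, c = 6.
So h(n) = -2n^2 + 2n + 6.
Check: h(0) = 6. ✓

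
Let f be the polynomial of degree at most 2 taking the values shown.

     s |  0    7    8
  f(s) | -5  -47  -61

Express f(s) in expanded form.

f(s) = -s^2 + s - 5

Using the Lagrange interpolation formula with nodes 0, 7, 8:
  L_0(s) = (s - 7)(s - 8) / 56
  L_1(s) = s(s - 8) / -7
  L_2(s) = s(s - 7) / 8
Then f(s) = -5·L_0(s) - 47·L_1(s) - 61·L_2(s).
Expanding and collecting terms gives f(s) = -s^2 + s - 5.
Check: f(0) = -5. ✓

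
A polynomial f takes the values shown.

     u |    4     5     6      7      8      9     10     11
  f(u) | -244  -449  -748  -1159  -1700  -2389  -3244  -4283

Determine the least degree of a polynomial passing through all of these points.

Forward differences of the values at u = 4, 5, 6, 7, 8, 9, 10, 11:
  f  : -244  -449  -748  -1159  -1700  -2389  -3244  -4283
  Δ  : -205  -299  -411  -541  -689  -855  -1039
  Δ^2: -94  -112  -130  -148  -166  -184
  Δ^3: -18  -18  -18  -18  -18
  Δ^4: 0  0  0  0
  Δ^5: 0  0  0
  Δ^6: 0  0
  Δ^7: 0
The third differences are constant (-18) and nonzero, while all higher differences vanish, so the minimal degree is 3.

3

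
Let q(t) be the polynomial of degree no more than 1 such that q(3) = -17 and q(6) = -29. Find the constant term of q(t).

-5

Write q(t) = at + b. Substituting each data point gives a linear system:
  3a + b = -17
  6a + b = -29
Solving the system yields a = -4, b = -5.
So q(t) = -4t - 5.
The constant term is -5.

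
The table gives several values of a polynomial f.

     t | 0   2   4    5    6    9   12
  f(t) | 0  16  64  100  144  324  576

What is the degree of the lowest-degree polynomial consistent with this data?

2

Divided differences on the nodes 0, 2, 4, 5, 6, 9, 12:
  order 0: 0  16  64  100  144  324  576
  order 1: 8  24  36  44  60  84
  order 2: 4  4  4  4  4
  order 3: 0  0  0  0
  order 4: 0  0  0
  order 5: 0  0
  order 6: 0
The order-2 divided differences are all 4 (nonzero) and every higher order vanishes, so the data lies on a polynomial of degree exactly 2.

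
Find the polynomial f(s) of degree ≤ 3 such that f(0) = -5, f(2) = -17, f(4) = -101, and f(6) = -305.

f(s) = -s^3 - 3s^2 + 4s - 5

Write f(s) = as^3 + bs^2 + cs + d. Substituting each data point gives a linear system:
  d = -5
  8a + 4b + 2c + d = -17
  64a + 16b + 4c + d = -101
  216a + 36b + 6c + d = -305
Solving the system yields a = -1, b = -3, c = 4, d = -5.
So f(s) = -s^3 - 3s^2 + 4s - 5.
Check: f(4) = -101. ✓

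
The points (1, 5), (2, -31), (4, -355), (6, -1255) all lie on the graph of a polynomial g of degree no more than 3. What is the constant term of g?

Write g(s) = as^3 + bs^2 + cs + d. Substituting each data point gives a linear system:
  a + b + c + d = 5
  8a + 4b + 2c + d = -31
  64a + 16b + 4c + d = -355
  216a + 36b + 6c + d = -1255
Solving the system yields a = -6, b = 0, c = 6, d = 5.
So g(s) = -6s^3 + 6s + 5.
The constant term is 5.

5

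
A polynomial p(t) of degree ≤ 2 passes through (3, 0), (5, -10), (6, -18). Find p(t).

p(t) = -t^2 + 3t

Write p(t) = at^2 + bt + c. Substituting each data point gives a linear system:
  9a + 3b + c = 0
  25a + 5b + c = -10
  36a + 6b + c = -18
Solving the system yields a = -1, b = 3, c = 0.
So p(t) = -t^2 + 3t.
Check: p(5) = -10. ✓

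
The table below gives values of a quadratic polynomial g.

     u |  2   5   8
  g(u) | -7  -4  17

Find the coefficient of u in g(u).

Write g(u) = au^2 + bu + c. Substituting each data point gives a linear system:
  4a + 2b + c = -7
  25a + 5b + c = -4
  64a + 8b + c = 17
Solving the system yields a = 1, b = -6, c = 1.
So g(u) = u^2 - 6u + 1.
The coefficient of u is -6.

-6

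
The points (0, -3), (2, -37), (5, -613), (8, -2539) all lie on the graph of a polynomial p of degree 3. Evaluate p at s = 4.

-311

Using the Lagrange interpolation formula with nodes 0, 2, 5, 8:
  L_0(s) = (s - 2)(s - 5)(s - 8) / -80
  L_1(s) = s(s - 5)(s - 8) / 36
  L_2(s) = s(s - 2)(s - 8) / -45
  L_3(s) = s(s - 2)(s - 5) / 144
Then p(s) = -3·L_0(s) - 37·L_1(s) - 613·L_2(s) - 2539·L_3(s).
Expanding and collecting terms gives p(s) = -5s^3 + 3s - 3.
Evaluating at s = 4: p(4) = -311.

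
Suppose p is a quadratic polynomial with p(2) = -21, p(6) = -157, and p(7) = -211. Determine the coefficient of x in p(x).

-2

Write p(x) = ax^2 + bx + c. Substituting each data point gives a linear system:
  4a + 2b + c = -21
  36a + 6b + c = -157
  49a + 7b + c = -211
Solving the system yields a = -4, b = -2, c = -1.
So p(x) = -4x^2 - 2x - 1.
The coefficient of x is -2.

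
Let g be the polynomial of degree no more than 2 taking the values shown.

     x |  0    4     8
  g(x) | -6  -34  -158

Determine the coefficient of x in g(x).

5

Write g(x) = ax^2 + bx + c. Substituting each data point gives a linear system:
  c = -6
  16a + 4b + c = -34
  64a + 8b + c = -158
Solving the system yields a = -3, b = 5, c = -6.
So g(x) = -3x^2 + 5x - 6.
The coefficient of x is 5.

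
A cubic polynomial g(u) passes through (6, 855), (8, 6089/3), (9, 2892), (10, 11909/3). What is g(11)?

15860/3

Using the Lagrange interpolation formula with nodes 6, 8, 9, 10:
  L_0(u) = (u - 8)(u - 9)(u - 10) / -24
  L_1(u) = (u - 6)(u - 9)(u - 10) / 4
  L_2(u) = (u - 6)(u - 8)(u - 10) / -3
  L_3(u) = (u - 6)(u - 8)(u - 9) / 8
Then g(u) = 855·L_0(u) + 6089/3·L_1(u) + 2892·L_2(u) + 11909/3·L_3(u).
Expanding and collecting terms gives g(u) = 4u^3 - (1/3)u^2 + 3.
Evaluating at u = 11: g(11) = 15860/3.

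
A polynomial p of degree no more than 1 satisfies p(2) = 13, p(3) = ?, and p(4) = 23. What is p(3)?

18

On equispaced nodes a degree-1 polynomial has vanishing second forward difference, so
  p(2) - 2·p(3) + p(4) = 0.
Substituting the known values and solving for p(3):
  -2·p(3) = -36
  p(3) = 18.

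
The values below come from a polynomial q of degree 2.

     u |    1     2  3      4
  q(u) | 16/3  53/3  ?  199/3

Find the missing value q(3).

The 3 known points determine the degree-2 polynomial uniquely.
Write q(u) = au^2 + bu + c. Substituting each data point gives a linear system:
  a + b + c = 16/3
  4a + 2b + c = 53/3
  16a + 4b + c = 199/3
Solving the system yields a = 4, b = 1/3, c = 1.
So q(u) = 4u² + (1/3)u + 1.
Then q(3) = 38.

38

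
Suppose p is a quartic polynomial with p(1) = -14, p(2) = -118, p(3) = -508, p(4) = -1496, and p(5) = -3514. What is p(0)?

-4

Forward differences of the values at t = 1, 2, 3, 4, 5:
  p  : -14  -118  -508  -1496  -3514
  Δ  : -104  -390  -988  -2018
  Δ^2: -286  -598  -1030
  Δ^3: -312  -432
  Δ^4: -120
The fourth differences are constant, confirming degree 4.
Interpolating (Newton forward form) and evaluating at t = 0 gives p(0) = -4.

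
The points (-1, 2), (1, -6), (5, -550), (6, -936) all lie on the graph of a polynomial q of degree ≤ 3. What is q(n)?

q(n) = -4n^3 - 2n^2

Using the Lagrange interpolation formula with nodes -1, 1, 5, 6:
  L_0(n) = (n - 1)(n - 5)(n - 6) / -84
  L_1(n) = (n + 1)(n - 5)(n - 6) / 40
  L_2(n) = (n + 1)(n - 1)(n - 6) / -24
  L_3(n) = (n + 1)(n - 1)(n - 5) / 35
Then q(n) = 2·L_0(n) - 6·L_1(n) - 550·L_2(n) - 936·L_3(n).
Expanding and collecting terms gives q(n) = -4n^3 - 2n^2.
Check: q(1) = -6. ✓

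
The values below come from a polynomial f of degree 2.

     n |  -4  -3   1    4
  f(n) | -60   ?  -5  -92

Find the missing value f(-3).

The 3 known points determine the degree-2 polynomial uniquely.
Write f(n) = an^2 + bn + c. Substituting each data point gives a linear system:
  16a - 4b + c = -60
  a + b + c = -5
  16a + 4b + c = -92
Solving the system yields a = -5, b = -4, c = 4.
So f(n) = -5n² - 4n + 4.
Then f(-3) = -29.

-29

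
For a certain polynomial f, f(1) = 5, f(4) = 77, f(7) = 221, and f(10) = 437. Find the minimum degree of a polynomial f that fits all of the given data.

Forward differences of the values at n = 1, 4, 7, 10:
  f  : 5  77  221  437
  Δ  : 72  144  216
  Δ^2: 72  72
  Δ^3: 0
The second differences are constant (72) and nonzero, while all higher differences vanish, so the minimal degree is 2.

2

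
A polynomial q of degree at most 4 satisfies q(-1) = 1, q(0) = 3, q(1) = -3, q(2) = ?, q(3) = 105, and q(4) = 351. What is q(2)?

13

The 5 known points determine the degree-4 polynomial uniquely.
Write q(n) = an^4 + bn^3 + cn^2 + dn + e. Substituting each data point gives a linear system:
  a - b + c - d + e = 1
  e = 3
  a + b + c + d + e = -3
  81a + 27b + 9c + 3d + e = 105
  256a + 64b + 16c + 4d + e = 351
Solving the system yields a = 1, b = 3, c = -5, d = -5, e = 3.
So q(n) = n^4 + 3n^3 - 5n^2 - 5n + 3.
Then q(2) = 13.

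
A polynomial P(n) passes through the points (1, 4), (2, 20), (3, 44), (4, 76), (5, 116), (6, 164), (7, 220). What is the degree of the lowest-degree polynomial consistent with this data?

Forward differences of the values at n = 1, 2, 3, 4, 5, 6, 7:
  P  : 4  20  44  76  116  164  220
  Δ  : 16  24  32  40  48  56
  Δ^2: 8  8  8  8  8
  Δ^3: 0  0  0  0
  Δ^4: 0  0  0
  Δ^5: 0  0
  Δ^6: 0
The second differences are constant (8) and nonzero, while all higher differences vanish, so the minimal degree is 2.

2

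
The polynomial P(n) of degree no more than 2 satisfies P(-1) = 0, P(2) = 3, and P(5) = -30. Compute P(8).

Using the Lagrange interpolation formula with nodes -1, 2, 5:
  L_0(n) = (n - 2)(n - 5) / 18
  L_1(n) = (n + 1)(n - 5) / -9
  L_2(n) = (n + 1)(n - 2) / 18
Then P(n) = 0·L_0(n) + 3·L_1(n) - 30·L_2(n).
Expanding and collecting terms gives P(n) = -2n^2 + 3n + 5.
Evaluating at n = 8: P(8) = -99.

-99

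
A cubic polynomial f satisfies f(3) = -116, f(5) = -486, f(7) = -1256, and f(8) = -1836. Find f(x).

Using the Lagrange interpolation formula with nodes 3, 5, 7, 8:
  L_0(x) = (x - 5)(x - 7)(x - 8) / -40
  L_1(x) = (x - 3)(x - 7)(x - 8) / 12
  L_2(x) = (x - 3)(x - 5)(x - 8) / -8
  L_3(x) = (x - 3)(x - 5)(x - 7) / 15
Then f(x) = -116·L_0(x) - 486·L_1(x) - 1256·L_2(x) - 1836·L_3(x).
Expanding and collecting terms gives f(x) = -3x^3 - 5x^2 + 2x + 4.
Check: f(8) = -1836. ✓

f(x) = -3x^3 - 5x^2 + 2x + 4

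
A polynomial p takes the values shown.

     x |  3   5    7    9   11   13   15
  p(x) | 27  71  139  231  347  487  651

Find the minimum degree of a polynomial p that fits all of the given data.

Forward differences of the values at x = 3, 5, 7, 9, 11, 13, 15:
  p  : 27  71  139  231  347  487  651
  Δ  : 44  68  92  116  140  164
  Δ^2: 24  24  24  24  24
  Δ^3: 0  0  0  0
  Δ^4: 0  0  0
  Δ^5: 0  0
  Δ^6: 0
The second differences are constant (24) and nonzero, while all higher differences vanish, so the minimal degree is 2.

2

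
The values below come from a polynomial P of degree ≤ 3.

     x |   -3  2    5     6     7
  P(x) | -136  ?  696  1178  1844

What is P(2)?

54

The 4 known points determine the degree-3 polynomial uniquely.
Write P(x) = ax^3 + bx^2 + cx + d. Substituting each data point gives a linear system:
  -27a + 9b - 3c + d = -136
  125a + 25b + 5c + d = 696
  216a + 36b + 6c + d = 1178
  343a + 49b + 7c + d = 1844
Solving the system yields a = 5, b = 2, c = 5, d = -4.
So P(x) = 5x³ + 2x² + 5x - 4.
Then P(2) = 54.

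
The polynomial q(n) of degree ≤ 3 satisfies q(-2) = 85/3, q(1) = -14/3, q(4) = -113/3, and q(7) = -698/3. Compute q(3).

-50/3

Using the Lagrange interpolation formula with nodes -2, 1, 4, 7:
  L_0(n) = (n - 1)(n - 4)(n - 7) / -162
  L_1(n) = (n + 2)(n - 4)(n - 7) / 54
  L_2(n) = (n + 2)(n - 1)(n - 7) / -54
  L_3(n) = (n + 2)(n - 1)(n - 4) / 162
Then q(n) = 85/3·L_0(n) - 14/3·L_1(n) - 113/3·L_2(n) - 698/3·L_3(n).
Expanding and collecting terms gives q(n) = -n³ + 3n² - 5n - 5/3.
Evaluating at n = 3: q(3) = -50/3.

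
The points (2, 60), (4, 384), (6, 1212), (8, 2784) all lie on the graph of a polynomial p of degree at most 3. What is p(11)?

Forward differences of the values at s = 2, 4, 6, 8:
  p  : 60  384  1212  2784
  Δ  : 324  828  1572
  Δ^2: 504  744
  Δ^3: 240
The third differences are constant, confirming degree 3.
Interpolating (Newton forward form) and evaluating at s = 11 gives p(11) = 7062.

7062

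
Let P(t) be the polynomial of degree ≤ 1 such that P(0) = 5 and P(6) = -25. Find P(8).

-35

Write P(t) = at + b. Substituting each data point gives a linear system:
  b = 5
  6a + b = -25
Solving the system yields a = -5, b = 5.
So P(t) = -5t + 5.
Then P(8) = -35.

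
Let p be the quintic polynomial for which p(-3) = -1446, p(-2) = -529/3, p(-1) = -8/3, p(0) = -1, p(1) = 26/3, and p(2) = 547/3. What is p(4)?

Forward differences of the values at t = -3, -2, -1, 0, 1, 2:
  p  : -1446  -529/3  -8/3  -1  26/3  547/3
  Δ  : 3809/3  521/3  5/3  29/3  521/3
  Δ^2: -1096  -172  8  164
  Δ^3: 924  180  156
  Δ^4: -744  -24
  Δ^5: 720
The fifth differences are constant, confirming degree 5.
Interpolating (Newton forward form) and evaluating at t = 4 gives p(4) = 17537/3.

17537/3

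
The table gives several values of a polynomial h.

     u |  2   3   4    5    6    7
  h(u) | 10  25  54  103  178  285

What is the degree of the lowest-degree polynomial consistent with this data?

Forward differences of the values at u = 2, 3, 4, 5, 6, 7:
  h  : 10  25  54  103  178  285
  Δ  : 15  29  49  75  107
  Δ^2: 14  20  26  32
  Δ^3: 6  6  6
  Δ^4: 0  0
  Δ^5: 0
The third differences are constant (6) and nonzero, while all higher differences vanish, so the minimal degree is 3.

3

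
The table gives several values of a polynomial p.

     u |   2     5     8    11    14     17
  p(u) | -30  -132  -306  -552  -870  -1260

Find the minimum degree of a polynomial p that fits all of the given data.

2

Forward differences of the values at u = 2, 5, 8, 11, 14, 17:
  p  : -30  -132  -306  -552  -870  -1260
  Δ  : -102  -174  -246  -318  -390
  Δ^2: -72  -72  -72  -72
  Δ^3: 0  0  0
  Δ^4: 0  0
  Δ^5: 0
The second differences are constant (-72) and nonzero, while all higher differences vanish, so the minimal degree is 2.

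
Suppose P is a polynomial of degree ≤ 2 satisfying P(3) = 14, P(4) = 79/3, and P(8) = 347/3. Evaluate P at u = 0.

Write P(u) = au^2 + bu + c. Substituting each data point gives a linear system:
  9a + 3b + c = 14
  16a + 4b + c = 79/3
  64a + 8b + c = 347/3
Solving the system yields a = 2, b = -5/3, c = 1.
So P(u) = 2u^2 - (5/3)u + 1.
Then P(0) = 1.

1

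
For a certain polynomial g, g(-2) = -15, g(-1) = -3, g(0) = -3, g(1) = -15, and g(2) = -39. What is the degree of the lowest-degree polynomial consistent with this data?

2

Forward differences of the values at s = -2, -1, 0, 1, 2:
  g  : -15  -3  -3  -15  -39
  Δ  : 12  0  -12  -24
  Δ^2: -12  -12  -12
  Δ^3: 0  0
  Δ^4: 0
The second differences are constant (-12) and nonzero, while all higher differences vanish, so the minimal degree is 2.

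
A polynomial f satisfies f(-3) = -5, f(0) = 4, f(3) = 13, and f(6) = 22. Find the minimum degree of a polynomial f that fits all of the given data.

Forward differences of the values at u = -3, 0, 3, 6:
  f  : -5  4  13  22
  Δ  : 9  9  9
  Δ^2: 0  0
  Δ^3: 0
The first differences are constant (9) and nonzero, while all higher differences vanish, so the minimal degree is 1.

1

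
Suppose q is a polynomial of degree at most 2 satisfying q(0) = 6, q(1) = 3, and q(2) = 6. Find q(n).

Write q(n) = an^2 + bn + c. Substituting each data point gives a linear system:
  c = 6
  a + b + c = 3
  4a + 2b + c = 6
Solving the system yields a = 3, b = -6, c = 6.
So q(n) = 3n^2 - 6n + 6.
Check: q(1) = 3. ✓

q(n) = 3n^2 - 6n + 6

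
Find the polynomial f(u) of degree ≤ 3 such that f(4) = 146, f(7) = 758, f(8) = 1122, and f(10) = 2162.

Write f(u) = au^3 + bu^2 + cu + d. Substituting each data point gives a linear system:
  64a + 16b + 4c + d = 146
  343a + 49b + 7c + d = 758
  512a + 64b + 8c + d = 1122
  1000a + 100b + 10c + d = 2162
Solving the system yields a = 2, b = 2, c = -4, d = 2.
So f(u) = 2u^3 + 2u^2 - 4u + 2.
Check: f(10) = 2162. ✓

f(u) = 2u^3 + 2u^2 - 4u + 2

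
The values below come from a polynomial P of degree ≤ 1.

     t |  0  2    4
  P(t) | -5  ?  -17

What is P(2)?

The 2 known points determine the degree-1 polynomial uniquely.
Write P(t) = at + b. Substituting each data point gives a linear system:
  b = -5
  4a + b = -17
Solving the system yields a = -3, b = -5.
So P(t) = -3t - 5.
Then P(2) = -11.

-11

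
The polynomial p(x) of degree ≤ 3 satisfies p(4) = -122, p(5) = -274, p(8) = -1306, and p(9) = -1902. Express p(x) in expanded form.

Using the Lagrange interpolation formula with nodes 4, 5, 8, 9:
  L_0(x) = (x - 5)(x - 8)(x - 9) / -20
  L_1(x) = (x - 4)(x - 8)(x - 9) / 12
  L_2(x) = (x - 4)(x - 5)(x - 9) / -12
  L_3(x) = (x - 4)(x - 5)(x - 8) / 20
Then p(x) = -122·L_0(x) - 274·L_1(x) - 1306·L_2(x) - 1902·L_3(x).
Expanding and collecting terms gives p(x) = -3x^3 + 3x^2 + 4x + 6.
Check: p(9) = -1902. ✓

p(x) = -3x^3 + 3x^2 + 4x + 6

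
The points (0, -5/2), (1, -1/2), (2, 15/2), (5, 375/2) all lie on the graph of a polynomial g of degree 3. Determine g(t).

g(t) = 2t^3 - 3t^2 + 3t - 5/2

Write g(t) = at^3 + bt^2 + ct + d. Substituting each data point gives a linear system:
  d = -5/2
  a + b + c + d = -1/2
  8a + 4b + 2c + d = 15/2
  125a + 25b + 5c + d = 375/2
Solving the system yields a = 2, b = -3, c = 3, d = -5/2.
So g(t) = 2t^3 - 3t^2 + 3t - 5/2.
Check: g(5) = 375/2. ✓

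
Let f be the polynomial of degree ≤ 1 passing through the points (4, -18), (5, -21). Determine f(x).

f(x) = -3x - 6

Using the Lagrange interpolation formula with nodes 4, 5:
  L_0(x) = (x - 5) / -1
  L_1(x) = (x - 4) / 1
Then f(x) = -18·L_0(x) - 21·L_1(x).
Expanding and collecting terms gives f(x) = -3x - 6.
Check: f(5) = -21. ✓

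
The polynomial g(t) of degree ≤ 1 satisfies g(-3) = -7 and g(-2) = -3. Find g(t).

Write g(t) = at + b. Substituting each data point gives a linear system:
  -3a + b = -7
  -2a + b = -3
Solving the system yields a = 4, b = 5.
So g(t) = 4t + 5.
Check: g(-3) = -7. ✓

g(t) = 4t + 5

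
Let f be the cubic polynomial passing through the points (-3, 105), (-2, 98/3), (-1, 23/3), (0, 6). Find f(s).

f(s) = -4s^3 - (1/3)s^2 + 2s + 6

Write f(s) = as^3 + bs^2 + cs + d. Substituting each data point gives a linear system:
  -27a + 9b - 3c + d = 105
  -8a + 4b - 2c + d = 98/3
  -a + b - c + d = 23/3
  d = 6
Solving the system yields a = -4, b = -1/3, c = 2, d = 6.
So f(s) = -4s^3 - (1/3)s^2 + 2s + 6.
Check: f(-2) = 98/3. ✓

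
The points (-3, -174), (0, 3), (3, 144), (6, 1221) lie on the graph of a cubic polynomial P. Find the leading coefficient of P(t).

Write P(t) = at^3 + bt^2 + ct + d. Substituting each data point gives a linear system:
  -27a + 9b - 3c + d = -174
  d = 3
  27a + 9b + 3c + d = 144
  216a + 36b + 6c + d = 1221
Solving the system yields a = 6, b = -2, c = -1, d = 3.
So P(t) = 6t^3 - 2t^2 - t + 3.
The leading coefficient is 6.

6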